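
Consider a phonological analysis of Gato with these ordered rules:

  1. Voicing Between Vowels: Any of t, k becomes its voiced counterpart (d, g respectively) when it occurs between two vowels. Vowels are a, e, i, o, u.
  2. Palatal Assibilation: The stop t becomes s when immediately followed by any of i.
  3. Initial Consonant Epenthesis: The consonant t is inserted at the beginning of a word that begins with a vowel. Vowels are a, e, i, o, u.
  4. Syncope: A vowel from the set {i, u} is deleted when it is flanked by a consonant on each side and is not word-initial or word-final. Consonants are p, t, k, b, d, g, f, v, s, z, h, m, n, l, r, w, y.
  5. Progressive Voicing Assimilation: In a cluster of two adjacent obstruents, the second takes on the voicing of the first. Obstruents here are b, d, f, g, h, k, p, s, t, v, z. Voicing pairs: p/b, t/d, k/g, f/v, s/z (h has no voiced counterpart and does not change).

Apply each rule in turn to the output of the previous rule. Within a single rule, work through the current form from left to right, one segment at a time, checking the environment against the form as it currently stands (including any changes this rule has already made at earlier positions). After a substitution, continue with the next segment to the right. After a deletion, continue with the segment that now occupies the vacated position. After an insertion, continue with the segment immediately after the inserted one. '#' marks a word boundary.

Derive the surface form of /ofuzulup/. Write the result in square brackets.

1 Voicing Between Vowels: no change — [ofuzulup]
2 Palatal Assibilation: no change — [ofuzulup]
3 Initial Consonant Epenthesis: [ofuzulup] → [tofuzulup]
4 Syncope: [tofuzulup] → [tofzlp]
5 Progressive Voicing Assimilation: [tofzlp] → [tofslp]

[tofslp]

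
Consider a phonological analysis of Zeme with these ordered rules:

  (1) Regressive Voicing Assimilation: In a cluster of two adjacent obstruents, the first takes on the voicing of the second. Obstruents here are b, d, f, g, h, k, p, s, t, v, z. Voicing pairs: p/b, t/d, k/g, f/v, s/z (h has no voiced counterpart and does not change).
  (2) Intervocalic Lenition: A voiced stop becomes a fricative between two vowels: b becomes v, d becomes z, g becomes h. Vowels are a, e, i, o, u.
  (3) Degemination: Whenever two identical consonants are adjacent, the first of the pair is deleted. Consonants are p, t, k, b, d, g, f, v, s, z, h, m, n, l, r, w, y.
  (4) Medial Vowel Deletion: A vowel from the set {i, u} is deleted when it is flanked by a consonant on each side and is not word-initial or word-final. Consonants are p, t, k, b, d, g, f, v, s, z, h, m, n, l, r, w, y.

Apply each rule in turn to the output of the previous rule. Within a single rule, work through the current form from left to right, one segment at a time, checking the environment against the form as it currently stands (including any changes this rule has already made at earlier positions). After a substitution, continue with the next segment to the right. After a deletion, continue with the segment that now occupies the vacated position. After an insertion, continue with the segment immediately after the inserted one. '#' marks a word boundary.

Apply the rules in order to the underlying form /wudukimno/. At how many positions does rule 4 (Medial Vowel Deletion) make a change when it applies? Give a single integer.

3

(1) Regressive Voicing Assimilation: no change — [wudukimno]
(2) Intervocalic Lenition: [wudukimno] → [wuzukimno]
(3) Degemination: no change — [wuzukimno]
(4) Medial Vowel Deletion: [wuzukimno] → [wzkmno]
Rule 4 changed 3 position(s).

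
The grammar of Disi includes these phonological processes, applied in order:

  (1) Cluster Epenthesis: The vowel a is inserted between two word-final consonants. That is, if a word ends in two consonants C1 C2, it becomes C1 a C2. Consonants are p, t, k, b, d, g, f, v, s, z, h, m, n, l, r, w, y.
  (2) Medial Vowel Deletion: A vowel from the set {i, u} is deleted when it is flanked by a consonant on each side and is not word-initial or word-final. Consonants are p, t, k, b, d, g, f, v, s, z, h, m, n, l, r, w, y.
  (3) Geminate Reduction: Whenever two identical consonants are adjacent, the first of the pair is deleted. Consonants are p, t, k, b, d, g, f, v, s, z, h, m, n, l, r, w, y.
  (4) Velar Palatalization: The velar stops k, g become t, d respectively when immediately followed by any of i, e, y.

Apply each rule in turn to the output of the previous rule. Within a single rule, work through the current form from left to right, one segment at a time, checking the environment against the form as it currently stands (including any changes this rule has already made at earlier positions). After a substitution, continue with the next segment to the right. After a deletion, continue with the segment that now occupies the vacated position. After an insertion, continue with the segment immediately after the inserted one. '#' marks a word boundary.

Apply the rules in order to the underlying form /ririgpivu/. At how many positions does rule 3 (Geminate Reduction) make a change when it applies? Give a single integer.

(1) Cluster Epenthesis: no change — [ririgpivu]
(2) Medial Vowel Deletion: [ririgpivu] → [rrgpvu]
(3) Geminate Reduction: [rrgpvu] → [rgpvu]
(4) Velar Palatalization: no change — [rgpvu]
Rule 3 changed 1 position(s).

1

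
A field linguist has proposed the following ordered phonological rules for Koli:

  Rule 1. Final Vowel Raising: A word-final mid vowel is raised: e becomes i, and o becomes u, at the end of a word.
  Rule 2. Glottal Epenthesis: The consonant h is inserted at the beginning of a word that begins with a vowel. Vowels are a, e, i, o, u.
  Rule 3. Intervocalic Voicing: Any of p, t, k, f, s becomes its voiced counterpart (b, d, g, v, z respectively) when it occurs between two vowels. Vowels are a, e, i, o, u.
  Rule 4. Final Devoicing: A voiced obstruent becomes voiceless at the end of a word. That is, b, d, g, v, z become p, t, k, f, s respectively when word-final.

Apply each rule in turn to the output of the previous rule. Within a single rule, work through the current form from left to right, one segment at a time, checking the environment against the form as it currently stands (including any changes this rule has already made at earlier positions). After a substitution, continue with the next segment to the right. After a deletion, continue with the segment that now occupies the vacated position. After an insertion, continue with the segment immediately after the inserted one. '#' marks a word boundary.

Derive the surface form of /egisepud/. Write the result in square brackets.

Rule 1 Final Vowel Raising: no change — [egisepud]
Rule 2 Glottal Epenthesis: [egisepud] → [hegisepud]
Rule 3 Intervocalic Voicing: [hegisepud] → [hegizebud]
Rule 4 Final Devoicing: [hegizebud] → [hegizebut]

[hegizebut]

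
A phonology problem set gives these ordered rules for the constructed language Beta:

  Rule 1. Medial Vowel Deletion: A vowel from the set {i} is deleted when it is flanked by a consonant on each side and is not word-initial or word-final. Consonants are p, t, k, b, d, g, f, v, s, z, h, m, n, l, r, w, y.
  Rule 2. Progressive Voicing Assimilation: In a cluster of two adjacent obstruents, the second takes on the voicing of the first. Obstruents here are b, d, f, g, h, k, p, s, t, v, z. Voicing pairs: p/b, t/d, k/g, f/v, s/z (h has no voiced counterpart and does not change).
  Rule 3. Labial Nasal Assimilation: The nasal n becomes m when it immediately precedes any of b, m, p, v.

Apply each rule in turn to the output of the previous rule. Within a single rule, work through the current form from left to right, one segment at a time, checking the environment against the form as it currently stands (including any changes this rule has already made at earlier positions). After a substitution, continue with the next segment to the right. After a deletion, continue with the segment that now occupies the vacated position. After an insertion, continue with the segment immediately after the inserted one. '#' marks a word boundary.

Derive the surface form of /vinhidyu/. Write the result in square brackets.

Rule 1 Medial Vowel Deletion: [vinhidyu] → [vnhdyu]
Rule 2 Progressive Voicing Assimilation: [vnhdyu] → [vnhtyu]
Rule 3 Labial Nasal Assimilation: no change — [vnhtyu]

[vnhtyu]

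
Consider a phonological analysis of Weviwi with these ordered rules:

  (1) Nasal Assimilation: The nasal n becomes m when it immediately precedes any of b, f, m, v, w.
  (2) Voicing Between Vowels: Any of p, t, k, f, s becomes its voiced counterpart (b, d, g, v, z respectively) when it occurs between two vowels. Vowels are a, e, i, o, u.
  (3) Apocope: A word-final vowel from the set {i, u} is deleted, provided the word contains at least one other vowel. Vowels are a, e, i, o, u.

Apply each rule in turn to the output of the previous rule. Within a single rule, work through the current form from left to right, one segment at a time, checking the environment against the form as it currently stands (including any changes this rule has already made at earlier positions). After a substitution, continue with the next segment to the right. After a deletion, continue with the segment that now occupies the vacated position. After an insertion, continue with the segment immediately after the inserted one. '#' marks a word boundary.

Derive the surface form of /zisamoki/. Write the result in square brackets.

(1) Nasal Assimilation: no change — [zisamoki]
(2) Voicing Between Vowels: [zisamoki] → [zizamogi]
(3) Apocope: [zizamogi] → [zizamog]

[zizamog]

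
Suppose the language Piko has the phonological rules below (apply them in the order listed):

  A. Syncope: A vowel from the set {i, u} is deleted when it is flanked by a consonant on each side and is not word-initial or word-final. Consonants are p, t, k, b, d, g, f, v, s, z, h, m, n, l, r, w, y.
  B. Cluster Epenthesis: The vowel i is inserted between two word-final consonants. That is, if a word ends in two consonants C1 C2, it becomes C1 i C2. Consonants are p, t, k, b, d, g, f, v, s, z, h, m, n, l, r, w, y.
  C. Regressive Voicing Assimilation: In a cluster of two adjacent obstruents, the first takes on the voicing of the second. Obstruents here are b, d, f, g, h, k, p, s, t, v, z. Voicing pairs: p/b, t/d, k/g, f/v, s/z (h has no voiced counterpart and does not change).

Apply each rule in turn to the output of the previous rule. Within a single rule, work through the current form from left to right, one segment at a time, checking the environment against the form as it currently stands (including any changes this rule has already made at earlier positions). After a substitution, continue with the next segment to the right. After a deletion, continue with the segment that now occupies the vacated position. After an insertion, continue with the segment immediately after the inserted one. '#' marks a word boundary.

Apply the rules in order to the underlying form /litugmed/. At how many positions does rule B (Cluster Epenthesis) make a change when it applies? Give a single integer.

A Syncope: [litugmed] → [ltgmed]
B Cluster Epenthesis: no change — [ltgmed]
C Regressive Voicing Assimilation: [ltgmed] → [ldgmed]
Rule B changed 0 position(s).

0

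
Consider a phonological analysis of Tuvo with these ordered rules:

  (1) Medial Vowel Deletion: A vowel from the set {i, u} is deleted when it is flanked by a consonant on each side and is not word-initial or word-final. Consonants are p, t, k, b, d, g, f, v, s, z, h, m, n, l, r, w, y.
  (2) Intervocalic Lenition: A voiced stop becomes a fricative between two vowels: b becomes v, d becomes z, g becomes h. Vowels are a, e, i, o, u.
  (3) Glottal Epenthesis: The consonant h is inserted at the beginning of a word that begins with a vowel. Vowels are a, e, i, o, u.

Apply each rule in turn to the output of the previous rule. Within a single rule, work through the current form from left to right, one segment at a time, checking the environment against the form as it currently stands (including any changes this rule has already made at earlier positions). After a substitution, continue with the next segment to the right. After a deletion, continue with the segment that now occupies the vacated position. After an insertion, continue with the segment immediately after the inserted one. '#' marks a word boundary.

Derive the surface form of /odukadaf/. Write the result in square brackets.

[hodkazaf]

(1) Medial Vowel Deletion: [odukadaf] → [odkadaf]
(2) Intervocalic Lenition: [odkadaf] → [odkazaf]
(3) Glottal Epenthesis: [odkazaf] → [hodkazaf]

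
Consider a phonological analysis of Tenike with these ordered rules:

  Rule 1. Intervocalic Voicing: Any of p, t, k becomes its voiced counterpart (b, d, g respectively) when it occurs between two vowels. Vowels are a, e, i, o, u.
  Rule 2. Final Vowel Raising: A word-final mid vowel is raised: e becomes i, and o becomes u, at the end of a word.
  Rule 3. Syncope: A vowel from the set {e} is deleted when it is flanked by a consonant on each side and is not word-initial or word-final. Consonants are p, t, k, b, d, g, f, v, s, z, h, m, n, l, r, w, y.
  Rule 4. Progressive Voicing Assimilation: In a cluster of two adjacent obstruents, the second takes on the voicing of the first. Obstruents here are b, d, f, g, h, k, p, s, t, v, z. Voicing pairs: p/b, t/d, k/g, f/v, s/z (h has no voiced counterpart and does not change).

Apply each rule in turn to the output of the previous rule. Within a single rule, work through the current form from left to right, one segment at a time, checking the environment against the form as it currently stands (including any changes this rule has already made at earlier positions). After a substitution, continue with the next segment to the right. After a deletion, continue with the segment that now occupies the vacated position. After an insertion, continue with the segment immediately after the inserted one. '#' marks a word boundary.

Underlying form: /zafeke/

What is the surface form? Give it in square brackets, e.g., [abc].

Rule 1 Intervocalic Voicing: [zafeke] → [zafege]
Rule 2 Final Vowel Raising: [zafege] → [zafegi]
Rule 3 Syncope: [zafegi] → [zafgi]
Rule 4 Progressive Voicing Assimilation: [zafgi] → [zafki]

[zafki]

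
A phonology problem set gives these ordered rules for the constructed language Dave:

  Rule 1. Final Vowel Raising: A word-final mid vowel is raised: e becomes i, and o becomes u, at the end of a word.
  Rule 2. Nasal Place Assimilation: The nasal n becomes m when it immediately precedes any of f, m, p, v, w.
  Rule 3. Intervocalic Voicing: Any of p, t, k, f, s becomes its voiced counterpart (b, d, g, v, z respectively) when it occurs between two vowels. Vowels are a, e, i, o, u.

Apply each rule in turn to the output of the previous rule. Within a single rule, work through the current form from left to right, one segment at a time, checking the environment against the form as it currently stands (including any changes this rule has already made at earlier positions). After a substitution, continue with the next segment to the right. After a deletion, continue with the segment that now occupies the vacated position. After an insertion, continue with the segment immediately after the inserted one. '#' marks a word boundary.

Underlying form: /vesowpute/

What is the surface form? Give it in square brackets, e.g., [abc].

Rule 1 Final Vowel Raising: [vesowpute] → [vesowputi]
Rule 2 Nasal Place Assimilation: no change — [vesowputi]
Rule 3 Intervocalic Voicing: [vesowputi] → [vezowpudi]

[vezowpudi]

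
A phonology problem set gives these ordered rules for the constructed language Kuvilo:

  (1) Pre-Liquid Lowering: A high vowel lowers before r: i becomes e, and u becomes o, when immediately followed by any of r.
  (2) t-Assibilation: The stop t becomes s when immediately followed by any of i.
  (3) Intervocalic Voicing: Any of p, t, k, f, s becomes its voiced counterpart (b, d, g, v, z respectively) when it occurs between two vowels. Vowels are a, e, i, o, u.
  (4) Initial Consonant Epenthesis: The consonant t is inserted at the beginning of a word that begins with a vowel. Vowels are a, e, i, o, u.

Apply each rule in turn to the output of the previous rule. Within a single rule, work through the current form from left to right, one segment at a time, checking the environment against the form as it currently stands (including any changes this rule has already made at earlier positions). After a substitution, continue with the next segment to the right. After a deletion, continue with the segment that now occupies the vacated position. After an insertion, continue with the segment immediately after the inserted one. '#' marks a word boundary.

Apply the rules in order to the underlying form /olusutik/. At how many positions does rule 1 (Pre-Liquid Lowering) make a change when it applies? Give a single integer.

0

(1) Pre-Liquid Lowering: no change — [olusutik]
(2) t-Assibilation: [olusutik] → [olususik]
(3) Intervocalic Voicing: [olususik] → [oluzuzik]
(4) Initial Consonant Epenthesis: [oluzuzik] → [toluzuzik]
Rule 1 changed 0 position(s).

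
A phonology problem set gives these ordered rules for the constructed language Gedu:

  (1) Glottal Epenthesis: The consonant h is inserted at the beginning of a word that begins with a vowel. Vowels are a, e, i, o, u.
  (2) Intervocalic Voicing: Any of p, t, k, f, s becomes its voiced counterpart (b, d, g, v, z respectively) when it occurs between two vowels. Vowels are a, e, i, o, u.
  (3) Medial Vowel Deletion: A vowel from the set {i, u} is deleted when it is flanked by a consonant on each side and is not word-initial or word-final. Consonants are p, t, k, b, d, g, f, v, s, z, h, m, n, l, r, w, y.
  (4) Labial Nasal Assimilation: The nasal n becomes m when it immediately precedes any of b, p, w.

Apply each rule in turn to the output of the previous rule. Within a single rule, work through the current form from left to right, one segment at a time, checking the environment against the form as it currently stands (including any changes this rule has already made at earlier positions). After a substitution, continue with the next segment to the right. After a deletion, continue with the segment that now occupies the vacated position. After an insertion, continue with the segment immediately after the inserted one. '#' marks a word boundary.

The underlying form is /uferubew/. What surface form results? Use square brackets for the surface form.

(1) Glottal Epenthesis: [uferubew] → [huferubew]
(2) Intervocalic Voicing: [huferubew] → [huverubew]
(3) Medial Vowel Deletion: [huverubew] → [hverbew]
(4) Labial Nasal Assimilation: no change — [hverbew]

[hverbew]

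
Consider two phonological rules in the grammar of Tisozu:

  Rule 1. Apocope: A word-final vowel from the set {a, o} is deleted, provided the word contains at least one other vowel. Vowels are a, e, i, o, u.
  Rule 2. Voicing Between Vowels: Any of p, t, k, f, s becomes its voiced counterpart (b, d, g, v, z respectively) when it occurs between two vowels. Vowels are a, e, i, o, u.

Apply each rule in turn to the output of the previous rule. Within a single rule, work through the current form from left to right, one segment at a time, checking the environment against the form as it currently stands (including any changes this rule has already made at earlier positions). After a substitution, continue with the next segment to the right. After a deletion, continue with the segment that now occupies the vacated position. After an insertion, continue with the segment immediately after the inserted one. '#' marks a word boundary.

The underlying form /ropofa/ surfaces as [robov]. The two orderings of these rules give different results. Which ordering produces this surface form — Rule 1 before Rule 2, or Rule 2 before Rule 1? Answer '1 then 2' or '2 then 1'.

Order 1 then 2:
  1 Apocope: [ropofa] → [ropof]
  2 Voicing Between Vowels: [ropof] → [robof]
  result: [robof]
Order 2 then 1:
  2 Voicing Between Vowels: [ropofa] → [robova]
  1 Apocope: [robova] → [robov]
  result: [robov]

2 then 1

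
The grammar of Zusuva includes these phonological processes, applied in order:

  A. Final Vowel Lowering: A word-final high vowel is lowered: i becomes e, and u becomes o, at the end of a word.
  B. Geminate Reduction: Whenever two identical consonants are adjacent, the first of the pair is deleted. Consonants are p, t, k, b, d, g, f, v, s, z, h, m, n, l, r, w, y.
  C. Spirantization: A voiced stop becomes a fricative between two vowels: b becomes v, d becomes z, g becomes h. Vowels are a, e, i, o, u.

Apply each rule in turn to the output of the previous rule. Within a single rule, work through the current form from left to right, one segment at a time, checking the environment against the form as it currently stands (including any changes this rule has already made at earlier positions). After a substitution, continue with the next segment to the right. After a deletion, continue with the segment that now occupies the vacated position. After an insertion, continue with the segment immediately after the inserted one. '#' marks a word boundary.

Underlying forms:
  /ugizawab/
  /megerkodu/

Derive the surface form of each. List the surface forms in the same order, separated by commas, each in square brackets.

[uhizawab], [meherkozo]

/ugizawab/:
  A Final Vowel Lowering: no change — [ugizawab]
  B Geminate Reduction: no change — [ugizawab]
  C Spirantization: [ugizawab] → [uhizawab]
/megerkodu/:
  A Final Vowel Lowering: [megerkodu] → [megerkodo]
  B Geminate Reduction: no change — [megerkodo]
  C Spirantization: [megerkodo] → [meherkozo]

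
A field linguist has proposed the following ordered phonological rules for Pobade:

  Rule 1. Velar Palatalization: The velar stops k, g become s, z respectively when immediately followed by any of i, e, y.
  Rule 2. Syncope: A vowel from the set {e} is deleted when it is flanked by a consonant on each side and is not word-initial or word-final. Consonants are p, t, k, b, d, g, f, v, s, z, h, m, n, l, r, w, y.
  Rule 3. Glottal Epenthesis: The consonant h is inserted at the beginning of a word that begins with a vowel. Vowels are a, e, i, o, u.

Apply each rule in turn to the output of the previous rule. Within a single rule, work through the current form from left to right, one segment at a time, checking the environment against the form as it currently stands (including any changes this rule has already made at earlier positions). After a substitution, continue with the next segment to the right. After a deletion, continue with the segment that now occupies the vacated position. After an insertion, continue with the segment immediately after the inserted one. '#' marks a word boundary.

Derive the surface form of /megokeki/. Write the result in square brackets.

Rule 1 Velar Palatalization: [megokeki] → [megosesi]
Rule 2 Syncope: [megosesi] → [mgossi]
Rule 3 Glottal Epenthesis: no change — [mgossi]

[mgossi]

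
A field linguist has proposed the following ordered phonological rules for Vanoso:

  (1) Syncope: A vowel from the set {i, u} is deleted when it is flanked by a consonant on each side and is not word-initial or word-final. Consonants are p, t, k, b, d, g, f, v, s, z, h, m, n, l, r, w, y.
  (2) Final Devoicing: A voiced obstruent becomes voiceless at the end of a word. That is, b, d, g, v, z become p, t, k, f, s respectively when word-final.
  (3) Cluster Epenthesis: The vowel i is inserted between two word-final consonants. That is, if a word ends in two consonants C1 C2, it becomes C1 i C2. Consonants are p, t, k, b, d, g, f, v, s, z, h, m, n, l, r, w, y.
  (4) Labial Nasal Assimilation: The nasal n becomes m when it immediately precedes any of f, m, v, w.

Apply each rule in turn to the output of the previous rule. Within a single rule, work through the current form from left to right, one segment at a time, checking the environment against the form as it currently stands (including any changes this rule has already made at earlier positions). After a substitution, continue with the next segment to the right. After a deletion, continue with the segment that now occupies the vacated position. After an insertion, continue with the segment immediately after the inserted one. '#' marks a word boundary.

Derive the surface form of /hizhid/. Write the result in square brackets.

(1) Syncope: [hizhid] → [hzhd]
(2) Final Devoicing: [hzhd] → [hzht]
(3) Cluster Epenthesis: [hzht] → [hzhit]
(4) Labial Nasal Assimilation: no change — [hzhit]

[hzhit]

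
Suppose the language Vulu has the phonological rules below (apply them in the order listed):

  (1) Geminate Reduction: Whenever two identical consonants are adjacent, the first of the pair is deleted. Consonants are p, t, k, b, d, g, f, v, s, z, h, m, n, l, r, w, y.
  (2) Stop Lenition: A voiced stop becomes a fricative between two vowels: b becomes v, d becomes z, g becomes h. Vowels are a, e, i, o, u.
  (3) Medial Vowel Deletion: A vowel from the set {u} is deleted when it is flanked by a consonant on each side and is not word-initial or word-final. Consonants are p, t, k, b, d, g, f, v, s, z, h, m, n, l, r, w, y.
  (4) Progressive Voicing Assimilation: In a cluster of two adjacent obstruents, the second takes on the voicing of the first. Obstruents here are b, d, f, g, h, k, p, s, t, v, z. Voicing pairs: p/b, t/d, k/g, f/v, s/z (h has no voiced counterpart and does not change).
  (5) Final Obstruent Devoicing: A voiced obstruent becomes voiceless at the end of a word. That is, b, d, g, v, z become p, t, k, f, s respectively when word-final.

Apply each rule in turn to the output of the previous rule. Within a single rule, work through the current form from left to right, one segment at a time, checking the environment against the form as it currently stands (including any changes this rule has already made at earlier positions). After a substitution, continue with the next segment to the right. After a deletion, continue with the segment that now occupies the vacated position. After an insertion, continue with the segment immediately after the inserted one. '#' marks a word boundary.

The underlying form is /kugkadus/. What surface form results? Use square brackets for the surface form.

[kkkazs]

(1) Geminate Reduction: no change — [kugkadus]
(2) Stop Lenition: [kugkadus] → [kugkazus]
(3) Medial Vowel Deletion: [kugkazus] → [kgkazs]
(4) Progressive Voicing Assimilation: [kgkazs] → [kkkazz]
(5) Final Obstruent Devoicing: [kkkazz] → [kkkazs]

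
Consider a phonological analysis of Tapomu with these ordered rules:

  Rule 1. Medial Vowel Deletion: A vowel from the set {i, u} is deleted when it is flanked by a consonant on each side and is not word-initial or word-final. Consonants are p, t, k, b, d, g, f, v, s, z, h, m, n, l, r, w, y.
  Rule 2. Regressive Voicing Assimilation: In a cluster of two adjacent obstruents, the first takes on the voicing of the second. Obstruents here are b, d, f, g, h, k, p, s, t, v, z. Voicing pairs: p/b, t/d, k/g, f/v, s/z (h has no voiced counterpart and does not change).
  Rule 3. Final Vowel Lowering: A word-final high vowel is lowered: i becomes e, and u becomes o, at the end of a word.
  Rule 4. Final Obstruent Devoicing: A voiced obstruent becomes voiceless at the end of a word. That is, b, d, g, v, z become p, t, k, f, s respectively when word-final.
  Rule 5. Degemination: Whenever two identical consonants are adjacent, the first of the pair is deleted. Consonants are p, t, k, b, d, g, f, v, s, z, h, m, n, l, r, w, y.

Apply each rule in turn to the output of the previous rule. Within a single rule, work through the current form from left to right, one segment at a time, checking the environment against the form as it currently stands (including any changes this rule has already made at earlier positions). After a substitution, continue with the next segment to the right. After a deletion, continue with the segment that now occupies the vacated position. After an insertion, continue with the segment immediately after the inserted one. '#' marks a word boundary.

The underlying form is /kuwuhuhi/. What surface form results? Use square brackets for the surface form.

[kwhe]

Rule 1 Medial Vowel Deletion: [kuwuhuhi] → [kwhhi]
Rule 2 Regressive Voicing Assimilation: no change — [kwhhi]
Rule 3 Final Vowel Lowering: [kwhhi] → [kwhhe]
Rule 4 Final Obstruent Devoicing: no change — [kwhhe]
Rule 5 Degemination: [kwhhe] → [kwhe]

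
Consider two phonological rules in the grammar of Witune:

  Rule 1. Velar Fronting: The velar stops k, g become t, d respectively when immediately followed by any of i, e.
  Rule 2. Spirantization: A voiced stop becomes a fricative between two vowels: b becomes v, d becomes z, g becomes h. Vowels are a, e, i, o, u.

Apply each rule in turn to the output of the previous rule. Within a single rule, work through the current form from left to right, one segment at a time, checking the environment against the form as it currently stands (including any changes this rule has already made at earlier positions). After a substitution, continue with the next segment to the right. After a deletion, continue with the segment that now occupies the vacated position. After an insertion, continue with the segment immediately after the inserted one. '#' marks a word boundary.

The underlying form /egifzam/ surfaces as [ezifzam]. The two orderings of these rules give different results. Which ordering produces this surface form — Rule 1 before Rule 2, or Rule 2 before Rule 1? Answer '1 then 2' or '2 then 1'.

Order 1 then 2:
  1 Velar Fronting: [egifzam] → [edifzam]
  2 Spirantization: [edifzam] → [ezifzam]
  result: [ezifzam]
Order 2 then 1:
  2 Spirantization: [egifzam] → [ehifzam]
  1 Velar Fronting: no change — [ehifzam]
  result: [ehifzam]

1 then 2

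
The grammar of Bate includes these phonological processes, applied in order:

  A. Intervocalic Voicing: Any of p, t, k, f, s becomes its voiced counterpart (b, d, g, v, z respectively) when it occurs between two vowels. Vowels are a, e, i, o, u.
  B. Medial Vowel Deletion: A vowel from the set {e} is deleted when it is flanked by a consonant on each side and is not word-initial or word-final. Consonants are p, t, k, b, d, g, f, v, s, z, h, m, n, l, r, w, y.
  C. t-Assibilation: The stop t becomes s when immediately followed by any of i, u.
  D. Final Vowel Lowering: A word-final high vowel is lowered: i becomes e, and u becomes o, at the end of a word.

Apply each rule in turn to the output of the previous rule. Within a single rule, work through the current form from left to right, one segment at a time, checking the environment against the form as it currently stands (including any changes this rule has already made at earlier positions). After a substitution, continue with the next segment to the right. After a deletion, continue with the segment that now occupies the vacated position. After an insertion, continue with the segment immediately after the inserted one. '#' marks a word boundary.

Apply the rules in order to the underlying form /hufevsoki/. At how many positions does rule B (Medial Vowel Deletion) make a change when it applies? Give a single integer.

1

A Intervocalic Voicing: [hufevsoki] → [huvevsogi]
B Medial Vowel Deletion: [huvevsogi] → [huvvsogi]
C t-Assibilation: no change — [huvvsogi]
D Final Vowel Lowering: [huvvsogi] → [huvvsoge]
Rule B changed 1 position(s).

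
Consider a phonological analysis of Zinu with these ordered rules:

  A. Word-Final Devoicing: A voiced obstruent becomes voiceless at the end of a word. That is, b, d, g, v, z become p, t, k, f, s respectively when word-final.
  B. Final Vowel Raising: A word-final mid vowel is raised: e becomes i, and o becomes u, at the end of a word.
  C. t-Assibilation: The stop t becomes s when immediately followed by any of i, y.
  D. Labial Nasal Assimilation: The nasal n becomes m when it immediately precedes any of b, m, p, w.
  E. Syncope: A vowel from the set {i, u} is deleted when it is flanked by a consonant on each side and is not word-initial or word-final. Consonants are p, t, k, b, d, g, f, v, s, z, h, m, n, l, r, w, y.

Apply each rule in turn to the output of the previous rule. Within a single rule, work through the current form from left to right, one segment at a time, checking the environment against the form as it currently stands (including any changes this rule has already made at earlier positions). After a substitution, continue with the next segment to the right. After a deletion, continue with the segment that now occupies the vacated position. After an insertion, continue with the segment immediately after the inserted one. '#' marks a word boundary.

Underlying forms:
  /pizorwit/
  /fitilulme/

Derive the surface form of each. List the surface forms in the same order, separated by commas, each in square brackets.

[pzorwt], [fsllmi]

/pizorwit/:
  A Word-Final Devoicing: no change — [pizorwit]
  B Final Vowel Raising: no change — [pizorwit]
  C t-Assibilation: no change — [pizorwit]
  D Labial Nasal Assimilation: no change — [pizorwit]
  E Syncope: [pizorwit] → [pzorwt]
/fitilulme/:
  A Word-Final Devoicing: no change — [fitilulme]
  B Final Vowel Raising: [fitilulme] → [fitilulmi]
  C t-Assibilation: [fitilulmi] → [fisilulmi]
  D Labial Nasal Assimilation: no change — [fisilulmi]
  E Syncope: [fisilulmi] → [fsllmi]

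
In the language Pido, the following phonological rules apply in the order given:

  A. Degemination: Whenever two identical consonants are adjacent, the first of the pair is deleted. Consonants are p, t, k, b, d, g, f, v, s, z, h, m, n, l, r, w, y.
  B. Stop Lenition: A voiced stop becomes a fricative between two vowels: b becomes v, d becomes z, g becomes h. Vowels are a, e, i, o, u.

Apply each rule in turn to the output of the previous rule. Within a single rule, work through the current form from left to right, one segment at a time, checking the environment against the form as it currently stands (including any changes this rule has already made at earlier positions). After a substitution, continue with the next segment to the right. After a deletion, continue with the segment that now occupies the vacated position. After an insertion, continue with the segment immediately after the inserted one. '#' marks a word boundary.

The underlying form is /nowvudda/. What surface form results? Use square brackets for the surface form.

[nowvuza]

A Degemination: [nowvudda] → [nowvuda]
B Stop Lenition: [nowvuda] → [nowvuza]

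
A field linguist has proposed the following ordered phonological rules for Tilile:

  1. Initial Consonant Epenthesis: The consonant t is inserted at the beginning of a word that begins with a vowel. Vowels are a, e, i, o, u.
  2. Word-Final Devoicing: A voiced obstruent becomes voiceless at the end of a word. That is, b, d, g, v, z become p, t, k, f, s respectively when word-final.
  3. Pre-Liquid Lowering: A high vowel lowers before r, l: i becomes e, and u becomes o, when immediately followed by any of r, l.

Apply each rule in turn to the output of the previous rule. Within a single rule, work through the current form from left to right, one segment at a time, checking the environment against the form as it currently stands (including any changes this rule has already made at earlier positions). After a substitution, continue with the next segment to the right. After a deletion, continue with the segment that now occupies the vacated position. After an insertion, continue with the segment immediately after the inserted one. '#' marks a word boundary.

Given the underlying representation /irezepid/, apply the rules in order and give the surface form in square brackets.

[terezepit]

1 Initial Consonant Epenthesis: [irezepid] → [tirezepid]
2 Word-Final Devoicing: [tirezepid] → [tirezepit]
3 Pre-Liquid Lowering: [tirezepit] → [terezepit]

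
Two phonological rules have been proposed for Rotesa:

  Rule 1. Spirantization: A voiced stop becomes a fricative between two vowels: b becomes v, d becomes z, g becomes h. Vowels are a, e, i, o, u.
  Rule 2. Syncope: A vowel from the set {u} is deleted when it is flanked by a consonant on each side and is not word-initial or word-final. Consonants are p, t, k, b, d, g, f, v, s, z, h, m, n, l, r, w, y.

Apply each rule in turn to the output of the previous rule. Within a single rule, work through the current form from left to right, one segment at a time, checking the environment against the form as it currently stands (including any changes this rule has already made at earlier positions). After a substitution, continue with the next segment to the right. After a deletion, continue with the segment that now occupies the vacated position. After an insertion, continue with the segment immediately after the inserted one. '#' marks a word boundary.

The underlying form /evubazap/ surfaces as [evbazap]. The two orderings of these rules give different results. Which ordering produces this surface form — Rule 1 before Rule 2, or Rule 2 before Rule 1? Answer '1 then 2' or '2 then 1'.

Order 1 then 2:
  1 Spirantization: [evubazap] → [evuvazap]
  2 Syncope: [evuvazap] → [evvazap]
  result: [evvazap]
Order 2 then 1:
  2 Syncope: [evubazap] → [evbazap]
  1 Spirantization: no change — [evbazap]
  result: [evbazap]

2 then 1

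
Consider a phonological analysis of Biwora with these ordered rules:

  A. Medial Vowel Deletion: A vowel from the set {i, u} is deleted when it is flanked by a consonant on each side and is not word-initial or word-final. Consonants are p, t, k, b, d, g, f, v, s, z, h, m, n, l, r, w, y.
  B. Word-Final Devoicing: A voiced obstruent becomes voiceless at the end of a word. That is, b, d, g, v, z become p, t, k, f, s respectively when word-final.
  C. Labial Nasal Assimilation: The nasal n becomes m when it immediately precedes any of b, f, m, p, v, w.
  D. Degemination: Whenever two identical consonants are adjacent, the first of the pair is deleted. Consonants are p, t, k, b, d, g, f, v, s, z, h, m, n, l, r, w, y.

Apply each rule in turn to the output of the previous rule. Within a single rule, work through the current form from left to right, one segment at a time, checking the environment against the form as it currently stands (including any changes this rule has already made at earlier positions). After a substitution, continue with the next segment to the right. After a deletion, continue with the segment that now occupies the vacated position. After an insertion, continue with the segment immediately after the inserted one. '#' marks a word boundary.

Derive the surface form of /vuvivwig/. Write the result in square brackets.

A Medial Vowel Deletion: [vuvivwig] → [vvvwg]
B Word-Final Devoicing: [vvvwg] → [vvvwk]
C Labial Nasal Assimilation: no change — [vvvwk]
D Degemination: [vvvwk] → [vwk]

[vwk]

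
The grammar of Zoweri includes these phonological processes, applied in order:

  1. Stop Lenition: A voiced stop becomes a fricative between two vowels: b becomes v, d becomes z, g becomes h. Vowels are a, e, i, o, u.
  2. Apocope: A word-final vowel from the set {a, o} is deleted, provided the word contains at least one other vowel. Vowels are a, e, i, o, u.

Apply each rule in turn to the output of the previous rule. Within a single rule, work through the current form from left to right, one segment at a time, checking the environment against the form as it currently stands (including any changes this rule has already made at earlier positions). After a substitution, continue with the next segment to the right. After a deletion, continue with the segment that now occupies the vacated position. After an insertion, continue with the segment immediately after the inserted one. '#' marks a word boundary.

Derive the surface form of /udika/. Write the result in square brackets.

[uzik]

1 Stop Lenition: [udika] → [uzika]
2 Apocope: [uzika] → [uzik]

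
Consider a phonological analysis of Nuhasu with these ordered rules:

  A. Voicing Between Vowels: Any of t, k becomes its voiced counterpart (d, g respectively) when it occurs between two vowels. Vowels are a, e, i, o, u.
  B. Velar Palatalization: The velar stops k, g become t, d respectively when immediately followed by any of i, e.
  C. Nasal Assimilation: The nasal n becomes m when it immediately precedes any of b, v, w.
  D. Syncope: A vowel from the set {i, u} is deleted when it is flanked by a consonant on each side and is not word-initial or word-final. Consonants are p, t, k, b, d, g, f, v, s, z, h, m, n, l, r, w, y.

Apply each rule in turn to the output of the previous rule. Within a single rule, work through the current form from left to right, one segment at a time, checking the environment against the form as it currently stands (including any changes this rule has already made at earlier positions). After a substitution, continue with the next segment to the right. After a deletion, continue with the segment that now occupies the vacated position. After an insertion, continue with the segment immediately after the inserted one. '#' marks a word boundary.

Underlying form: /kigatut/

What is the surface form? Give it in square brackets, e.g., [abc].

A Voicing Between Vowels: [kigatut] → [kigadut]
B Velar Palatalization: [kigadut] → [tigadut]
C Nasal Assimilation: no change — [tigadut]
D Syncope: [tigadut] → [tgadt]

[tgadt]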